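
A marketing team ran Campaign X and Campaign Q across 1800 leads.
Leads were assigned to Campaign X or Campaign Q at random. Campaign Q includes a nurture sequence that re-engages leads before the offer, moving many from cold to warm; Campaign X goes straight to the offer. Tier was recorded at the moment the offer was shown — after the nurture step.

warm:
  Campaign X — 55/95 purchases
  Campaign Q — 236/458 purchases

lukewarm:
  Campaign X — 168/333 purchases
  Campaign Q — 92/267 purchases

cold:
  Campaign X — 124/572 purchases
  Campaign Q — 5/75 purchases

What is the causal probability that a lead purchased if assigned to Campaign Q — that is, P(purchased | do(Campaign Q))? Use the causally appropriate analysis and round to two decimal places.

0.42

The engagement tier-specific comparison favours Campaign X throughout, but the pooled figures favour Campaign Q. The question is whether to condition on engagement tier.
Stratifying would compare campaigns among leads the campaigns themselves sorted into engagement tier groups — a form of selection on an intermediate. The unconditioned pooled rates give the total causal effect.
So P(outcome | do(Campaign Q)) is just the pooled rate for Campaign Q: 333/800 = 0.416.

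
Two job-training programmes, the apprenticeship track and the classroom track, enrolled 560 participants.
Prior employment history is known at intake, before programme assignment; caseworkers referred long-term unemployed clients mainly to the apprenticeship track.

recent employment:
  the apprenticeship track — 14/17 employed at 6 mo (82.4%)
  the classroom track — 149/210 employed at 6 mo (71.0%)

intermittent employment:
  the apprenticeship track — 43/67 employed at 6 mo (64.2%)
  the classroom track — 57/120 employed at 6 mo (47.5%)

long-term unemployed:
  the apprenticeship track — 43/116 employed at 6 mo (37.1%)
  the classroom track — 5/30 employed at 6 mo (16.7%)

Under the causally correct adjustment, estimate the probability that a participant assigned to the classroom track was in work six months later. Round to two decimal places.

0.49

the apprenticeship track is higher inside every prior employment history stratum but the classroom track is higher in aggregate. Whether to stratify depends on how prior employment history relates to the programme.
Prior employment history satisfies the back-door criterion: it is not a descendant of the programme, and it blocks the spurious path from programme to outcome. Adjusting for it (i.e., using the within-prior employment history rates) gives the causal effect.
Standardising the classroom track to the population prior employment history mix: 0.405·149/210 + 0.334·57/120 + 0.261·5/30 = 0.490.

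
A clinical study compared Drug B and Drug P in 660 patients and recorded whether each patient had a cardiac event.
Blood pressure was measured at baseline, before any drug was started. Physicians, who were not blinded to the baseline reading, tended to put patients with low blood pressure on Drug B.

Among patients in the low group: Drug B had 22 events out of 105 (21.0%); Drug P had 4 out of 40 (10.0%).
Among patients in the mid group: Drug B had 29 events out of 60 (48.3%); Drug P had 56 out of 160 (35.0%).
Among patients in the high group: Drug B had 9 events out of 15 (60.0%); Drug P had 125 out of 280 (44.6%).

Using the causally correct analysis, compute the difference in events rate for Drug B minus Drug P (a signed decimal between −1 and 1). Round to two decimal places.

Nothing the drug does changes blood pressure; the imbalance is an allocation artefact. With blood pressure also predicting the outcome, the pooled figure is confounded, and the within-stratum comparison is the causal one.
Adjusting over the population distribution of blood pressure: 0.220·(0.210−0.100) + 0.333·(0.483−0.350) + 0.447·(0.600−0.446) = +0.137.

+0.14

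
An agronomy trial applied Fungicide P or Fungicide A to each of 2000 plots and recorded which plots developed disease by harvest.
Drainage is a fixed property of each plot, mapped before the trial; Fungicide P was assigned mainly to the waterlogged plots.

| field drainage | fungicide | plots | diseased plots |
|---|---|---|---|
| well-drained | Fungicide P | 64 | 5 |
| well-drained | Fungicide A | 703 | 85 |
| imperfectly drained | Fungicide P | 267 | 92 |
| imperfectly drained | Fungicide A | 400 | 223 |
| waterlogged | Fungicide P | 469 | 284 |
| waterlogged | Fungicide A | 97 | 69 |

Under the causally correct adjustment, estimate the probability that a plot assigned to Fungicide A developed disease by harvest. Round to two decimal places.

Within every field drainage level Fungicide P has the lower rate, yet pooled Fungicide A does — Simpson's reversal.
Since field drainage is a pre-existing factor (not a product of the fungicide) and it affects the outcome on its own, it is a confounder. The stratified rates, not the pooled rate, identify the causal effect.
Standardising Fungicide A to the population field drainage mix: 0.384·85/703 + 0.334·223/400 + 0.283·69/97 = 0.434.

0.43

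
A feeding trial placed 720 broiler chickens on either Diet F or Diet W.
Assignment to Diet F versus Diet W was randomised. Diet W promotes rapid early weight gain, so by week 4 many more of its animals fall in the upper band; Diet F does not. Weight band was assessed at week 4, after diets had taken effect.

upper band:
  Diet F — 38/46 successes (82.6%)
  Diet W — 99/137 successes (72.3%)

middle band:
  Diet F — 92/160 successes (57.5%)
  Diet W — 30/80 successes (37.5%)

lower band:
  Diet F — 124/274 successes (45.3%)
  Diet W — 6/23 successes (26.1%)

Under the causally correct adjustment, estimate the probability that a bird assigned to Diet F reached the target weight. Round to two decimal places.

0.53

Diet F is higher inside every week-4 weight band stratum but Diet W is higher in aggregate. Whether to stratify depends on how week-4 weight band relates to the diet.
Because the diet influences week-4 weight band, week-4 weight band is a post-treatment mediator, not a confounder. Stratifying on it would bias the estimate; the causal effect is the crude pooled difference.
So P(outcome | do(Diet F)) is just the pooled rate for Diet F: 254/480 = 0.529.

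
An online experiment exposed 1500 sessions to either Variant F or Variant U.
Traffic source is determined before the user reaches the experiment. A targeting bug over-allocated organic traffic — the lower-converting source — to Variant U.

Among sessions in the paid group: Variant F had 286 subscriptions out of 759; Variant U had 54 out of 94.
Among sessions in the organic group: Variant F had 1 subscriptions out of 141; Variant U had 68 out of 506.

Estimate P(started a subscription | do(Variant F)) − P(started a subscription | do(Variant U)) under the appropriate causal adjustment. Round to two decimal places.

-0.17

Within every traffic source level Variant U has the higher rate, yet pooled Variant F does — Simpson's reversal.
Here traffic source is a common cause — it drives both which variant a case falls under and the outcome. The crude comparison mixes populations; the stratum-specific rates are the causally relevant ones.
Adjusting over the population distribution of traffic source: 0.569·(0.377−0.574) + 0.431·(0.007−0.134) = -0.167.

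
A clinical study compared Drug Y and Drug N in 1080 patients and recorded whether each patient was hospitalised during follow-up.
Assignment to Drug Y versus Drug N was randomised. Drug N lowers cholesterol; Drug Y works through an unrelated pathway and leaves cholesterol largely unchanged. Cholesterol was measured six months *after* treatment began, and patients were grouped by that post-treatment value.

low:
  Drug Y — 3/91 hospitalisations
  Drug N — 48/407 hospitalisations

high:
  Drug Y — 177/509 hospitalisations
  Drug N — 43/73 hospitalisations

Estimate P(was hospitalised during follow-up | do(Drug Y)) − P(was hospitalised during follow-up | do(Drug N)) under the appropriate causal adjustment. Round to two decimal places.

Stratifying would compare drugs among patients the drugs themselves sorted into cholesterol groups — a form of selection on an intermediate. The unconditioned pooled rates give the total causal effect.
The causal difference is the pooled difference: 0.300 − 0.190 = +0.110.

+0.11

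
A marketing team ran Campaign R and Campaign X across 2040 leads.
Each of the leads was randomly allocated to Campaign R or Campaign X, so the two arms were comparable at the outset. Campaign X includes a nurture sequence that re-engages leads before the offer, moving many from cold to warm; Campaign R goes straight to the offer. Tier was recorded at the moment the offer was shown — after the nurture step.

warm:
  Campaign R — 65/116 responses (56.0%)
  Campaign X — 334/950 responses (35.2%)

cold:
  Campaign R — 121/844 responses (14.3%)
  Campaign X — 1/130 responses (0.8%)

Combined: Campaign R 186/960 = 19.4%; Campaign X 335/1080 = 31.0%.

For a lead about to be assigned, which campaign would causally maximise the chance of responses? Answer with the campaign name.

Campaign X

Within every engagement tier level Campaign R has the higher rate, yet pooled Campaign X does — Simpson's reversal.
Stratifying would compare campaigns among leads the campaigns themselves sorted into engagement tier groups — a form of selection on an intermediate. The unconditioned pooled rates give the total causal effect.
Pooled: Campaign R 19.4% vs Campaign X 31.0%; Campaign X is higher overall.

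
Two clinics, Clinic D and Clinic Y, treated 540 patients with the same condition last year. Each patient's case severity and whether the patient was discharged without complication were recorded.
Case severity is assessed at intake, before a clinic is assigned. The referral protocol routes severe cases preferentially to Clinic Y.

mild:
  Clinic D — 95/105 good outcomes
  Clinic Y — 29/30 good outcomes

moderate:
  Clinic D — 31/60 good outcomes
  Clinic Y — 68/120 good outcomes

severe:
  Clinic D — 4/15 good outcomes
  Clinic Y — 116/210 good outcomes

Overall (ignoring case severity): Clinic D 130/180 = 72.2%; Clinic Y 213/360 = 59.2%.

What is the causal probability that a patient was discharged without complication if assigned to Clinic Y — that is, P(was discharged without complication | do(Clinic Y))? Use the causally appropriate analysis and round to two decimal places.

0.66

Case severity differs across clinics for reasons unrelated to any effect of the clinic itself, and it separately predicts the outcome — a classic confounder. We must compare within case severity levels.
Standardising Clinic Y to the population case severity mix: 0.250·29/30 + 0.333·68/120 + 0.417·116/210 = 0.661.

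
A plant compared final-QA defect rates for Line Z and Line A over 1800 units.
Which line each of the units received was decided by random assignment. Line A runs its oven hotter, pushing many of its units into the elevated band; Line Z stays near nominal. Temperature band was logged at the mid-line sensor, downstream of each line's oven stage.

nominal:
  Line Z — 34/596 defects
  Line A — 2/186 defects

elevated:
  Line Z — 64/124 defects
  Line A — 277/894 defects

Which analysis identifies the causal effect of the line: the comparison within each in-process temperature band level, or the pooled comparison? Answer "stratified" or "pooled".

The distribution of in-process temperature band is itself part of what the line does — it is an intermediate outcome. Holding it fixed would remove that part of the effect; the total effect is the pooled difference.
Pooled: Line Z 13.6% vs Line A 25.8%; Line Z is lower overall.

pooled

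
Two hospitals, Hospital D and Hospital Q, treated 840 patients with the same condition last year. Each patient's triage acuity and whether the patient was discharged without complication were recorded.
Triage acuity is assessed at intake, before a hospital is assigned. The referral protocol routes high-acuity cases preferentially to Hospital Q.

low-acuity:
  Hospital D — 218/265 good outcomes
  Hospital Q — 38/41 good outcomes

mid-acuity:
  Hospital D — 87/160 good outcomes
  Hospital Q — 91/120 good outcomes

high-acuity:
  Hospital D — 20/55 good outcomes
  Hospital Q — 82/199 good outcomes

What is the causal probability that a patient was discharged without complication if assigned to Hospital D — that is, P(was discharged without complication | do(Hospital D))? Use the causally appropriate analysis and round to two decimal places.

0.59

The triage acuity-specific comparison favours Hospital Q throughout, but the pooled figures favour Hospital D. The question is whether to condition on triage acuity.
Triage acuity differs across hospitals for reasons unrelated to any effect of the hospital itself, and it separately predicts the outcome — a classic confounder. We must compare within triage acuity levels.
Standardising Hospital D to the population triage acuity mix: 0.364·218/265 + 0.333·87/160 + 0.302·20/55 = 0.591.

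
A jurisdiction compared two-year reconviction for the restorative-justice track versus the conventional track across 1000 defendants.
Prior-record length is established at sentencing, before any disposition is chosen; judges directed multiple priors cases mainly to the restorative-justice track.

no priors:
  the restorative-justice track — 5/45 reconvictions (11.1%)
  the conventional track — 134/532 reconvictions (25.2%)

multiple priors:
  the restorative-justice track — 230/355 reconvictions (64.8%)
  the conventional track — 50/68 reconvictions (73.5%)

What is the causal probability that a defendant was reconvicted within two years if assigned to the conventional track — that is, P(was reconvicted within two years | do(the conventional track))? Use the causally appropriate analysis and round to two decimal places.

0.46

Here prior-record length is a common cause — it drives both which disposition a case falls under and the outcome. The crude comparison mixes populations; the stratum-specific rates are the causally relevant ones.
Standardising the conventional track to the population prior-record length mix: 0.577·134/532 + 0.423·50/68 = 0.456.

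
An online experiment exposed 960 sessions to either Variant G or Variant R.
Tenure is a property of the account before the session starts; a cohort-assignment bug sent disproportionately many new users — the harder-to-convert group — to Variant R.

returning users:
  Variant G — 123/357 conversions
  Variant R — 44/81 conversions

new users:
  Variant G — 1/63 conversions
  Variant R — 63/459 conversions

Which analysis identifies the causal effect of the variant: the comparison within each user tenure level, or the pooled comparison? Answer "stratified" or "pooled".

stratified

The user tenure-specific comparison favours Variant R throughout, but the pooled figures favour Variant G. The question is whether to condition on user tenure.
Since user tenure is a pre-existing factor (not a product of the variant) and it affects the outcome on its own, it is a confounder. The stratified rates, not the pooled rate, identify the causal effect.
Within each level — returning users: 34.5% vs 54.3%; new users: 1.6% vs 13.7% — Variant R is higher every time.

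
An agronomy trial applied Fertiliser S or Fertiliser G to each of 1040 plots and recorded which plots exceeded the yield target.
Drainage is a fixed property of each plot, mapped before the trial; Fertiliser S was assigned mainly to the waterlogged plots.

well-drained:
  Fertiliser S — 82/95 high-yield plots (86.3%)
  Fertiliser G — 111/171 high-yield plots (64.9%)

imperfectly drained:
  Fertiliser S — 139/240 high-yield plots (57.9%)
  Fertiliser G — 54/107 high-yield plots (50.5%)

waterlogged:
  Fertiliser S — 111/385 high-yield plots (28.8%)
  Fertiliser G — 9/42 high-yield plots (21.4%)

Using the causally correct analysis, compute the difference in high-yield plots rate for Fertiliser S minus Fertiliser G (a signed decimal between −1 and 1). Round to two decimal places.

+0.11

Here field drainage is a common cause — it drives both which fertiliser a case falls under and the outcome. The crude comparison mixes populations; the stratum-specific rates are the causally relevant ones.
Adjusting over the population distribution of field drainage: 0.256·(0.863−0.649) + 0.334·(0.579−0.505) + 0.411·(0.288−0.214) = +0.110.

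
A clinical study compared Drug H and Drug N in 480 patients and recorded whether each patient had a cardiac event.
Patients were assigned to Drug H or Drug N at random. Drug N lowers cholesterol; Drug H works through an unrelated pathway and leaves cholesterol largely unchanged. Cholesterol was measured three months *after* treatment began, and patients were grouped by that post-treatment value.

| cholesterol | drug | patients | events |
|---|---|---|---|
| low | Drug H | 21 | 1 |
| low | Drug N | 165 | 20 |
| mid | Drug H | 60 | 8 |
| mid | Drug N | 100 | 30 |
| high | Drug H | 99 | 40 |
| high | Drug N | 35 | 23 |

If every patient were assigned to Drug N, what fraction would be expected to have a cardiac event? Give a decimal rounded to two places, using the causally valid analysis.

0.24

Stratifying would compare drugs among patients the drugs themselves sorted into cholesterol groups — a form of selection on an intermediate. The unconditioned pooled rates give the total causal effect.
So P(outcome | do(Drug N)) is just the pooled rate for Drug N: 73/300 = 0.243.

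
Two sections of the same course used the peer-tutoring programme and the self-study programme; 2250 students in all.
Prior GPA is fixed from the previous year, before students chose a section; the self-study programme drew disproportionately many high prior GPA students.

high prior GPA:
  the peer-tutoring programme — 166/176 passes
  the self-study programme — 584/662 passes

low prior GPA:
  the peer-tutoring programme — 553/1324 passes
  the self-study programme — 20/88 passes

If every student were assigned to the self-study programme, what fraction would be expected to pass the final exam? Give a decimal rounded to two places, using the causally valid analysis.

0.47

The stratified and pooled comparisons disagree (the peer-tutoring programme wins within each prior GPA band; the self-study programme wins overall), so the answer turns on the causal role of prior GPA band.
Prior GPA band satisfies the back-door criterion: it is not a descendant of the teaching method, and it blocks the spurious path from teaching method to outcome. Adjusting for it (i.e., using the within-prior GPA band rates) gives the causal effect.
Standardising the self-study programme to the population prior GPA band mix: 0.372·584/662 + 0.628·20/88 = 0.471.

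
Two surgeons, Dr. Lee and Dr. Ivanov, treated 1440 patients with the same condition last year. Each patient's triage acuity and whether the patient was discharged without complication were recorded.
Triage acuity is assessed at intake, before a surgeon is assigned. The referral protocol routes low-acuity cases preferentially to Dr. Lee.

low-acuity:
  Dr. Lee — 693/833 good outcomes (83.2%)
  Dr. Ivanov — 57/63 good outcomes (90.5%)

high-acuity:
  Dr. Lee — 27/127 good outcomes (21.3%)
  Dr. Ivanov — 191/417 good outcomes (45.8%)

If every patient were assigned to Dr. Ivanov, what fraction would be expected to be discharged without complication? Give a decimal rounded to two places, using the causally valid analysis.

0.74

Within every triage acuity level Dr. Ivanov has the higher rate, yet pooled Dr. Lee does — Simpson's reversal.
Triage acuity differs across surgeons for reasons unrelated to any effect of the surgeon itself, and it separately predicts the outcome — a classic confounder. We must compare within triage acuity levels.
Standardising Dr. Ivanov to the population triage acuity mix: 0.622·57/63 + 0.378·191/417 = 0.736.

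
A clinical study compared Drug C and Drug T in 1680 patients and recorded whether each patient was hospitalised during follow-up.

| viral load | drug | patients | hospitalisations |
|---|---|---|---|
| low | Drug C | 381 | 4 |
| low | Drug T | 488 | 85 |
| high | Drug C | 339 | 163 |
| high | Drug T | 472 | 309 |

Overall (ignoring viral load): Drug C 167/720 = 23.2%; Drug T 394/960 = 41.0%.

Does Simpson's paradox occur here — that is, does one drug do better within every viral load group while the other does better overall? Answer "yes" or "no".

Within each viral load level (low 1.0% vs 17.4%; high 48.1% vs 65.5%), Drug C has the lower rate every time. Pooled: 23.2% vs 41.0% — Drug C has the lower rate overall. They agree.

no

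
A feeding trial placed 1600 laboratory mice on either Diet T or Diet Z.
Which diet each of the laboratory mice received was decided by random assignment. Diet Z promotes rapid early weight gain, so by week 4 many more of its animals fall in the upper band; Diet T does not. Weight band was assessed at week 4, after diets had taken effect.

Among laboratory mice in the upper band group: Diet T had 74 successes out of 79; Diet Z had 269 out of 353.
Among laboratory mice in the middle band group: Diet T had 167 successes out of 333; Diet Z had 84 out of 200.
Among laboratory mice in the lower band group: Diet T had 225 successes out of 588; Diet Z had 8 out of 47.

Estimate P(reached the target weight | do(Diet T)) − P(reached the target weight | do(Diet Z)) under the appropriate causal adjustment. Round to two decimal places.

Within every week-4 weight band level Diet T has the higher rate, yet pooled Diet Z does — Simpson's reversal.
Week-4 weight band here is a post-treatment variable shaped by the diet; conditioning on it would introduce bias rather than remove it. The overall comparison is the causal one.
The causal difference is the pooled difference: 0.466 − 0.602 = -0.136.

-0.14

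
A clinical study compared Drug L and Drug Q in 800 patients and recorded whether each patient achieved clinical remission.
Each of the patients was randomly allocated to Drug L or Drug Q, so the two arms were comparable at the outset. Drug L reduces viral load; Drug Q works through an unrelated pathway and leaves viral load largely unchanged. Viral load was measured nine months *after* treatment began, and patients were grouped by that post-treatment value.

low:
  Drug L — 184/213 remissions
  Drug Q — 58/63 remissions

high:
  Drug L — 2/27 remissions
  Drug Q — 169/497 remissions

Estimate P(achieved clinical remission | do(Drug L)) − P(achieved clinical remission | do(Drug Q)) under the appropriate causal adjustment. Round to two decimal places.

+0.37

Stratifying would compare drugs among patients the drugs themselves sorted into viral load groups — a form of selection on an intermediate. The unconditioned pooled rates give the total causal effect.
The causal difference is the pooled difference: 0.775 − 0.405 = +0.370.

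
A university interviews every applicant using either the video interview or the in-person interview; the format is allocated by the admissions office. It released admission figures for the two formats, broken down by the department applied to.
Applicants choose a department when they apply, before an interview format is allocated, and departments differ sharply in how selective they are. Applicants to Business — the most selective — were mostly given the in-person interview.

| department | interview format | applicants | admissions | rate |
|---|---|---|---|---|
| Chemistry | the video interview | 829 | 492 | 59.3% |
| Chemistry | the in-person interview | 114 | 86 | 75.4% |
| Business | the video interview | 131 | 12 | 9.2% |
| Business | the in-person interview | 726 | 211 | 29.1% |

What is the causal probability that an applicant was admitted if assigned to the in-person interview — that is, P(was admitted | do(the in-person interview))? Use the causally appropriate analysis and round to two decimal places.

0.53

Within every department level the in-person interview has the higher rate, yet pooled the video interview does — Simpson's reversal.
Here department is a common cause — it drives both which interview format a case falls under and the outcome. The crude comparison mixes populations; the stratum-specific rates are the causally relevant ones.
Standardising the in-person interview to the population department mix: 0.524·86/114 + 0.476·211/726 = 0.534.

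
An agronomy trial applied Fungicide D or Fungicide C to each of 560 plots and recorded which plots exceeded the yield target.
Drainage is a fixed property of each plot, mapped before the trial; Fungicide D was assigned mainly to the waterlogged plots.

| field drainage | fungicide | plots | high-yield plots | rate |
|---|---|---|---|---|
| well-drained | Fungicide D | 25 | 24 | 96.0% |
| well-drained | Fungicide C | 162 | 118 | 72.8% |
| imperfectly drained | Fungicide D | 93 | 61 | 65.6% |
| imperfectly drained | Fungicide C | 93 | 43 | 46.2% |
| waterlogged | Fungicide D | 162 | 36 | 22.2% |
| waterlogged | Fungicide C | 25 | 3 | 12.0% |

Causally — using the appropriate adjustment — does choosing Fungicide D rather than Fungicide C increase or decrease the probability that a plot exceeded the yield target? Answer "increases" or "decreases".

increases

The stratified and pooled comparisons disagree (Fungicide D wins within each field drainage; Fungicide C wins overall), so the answer turns on the causal role of field drainage.
Field drainage differs across fungicides for reasons unrelated to any effect of the fungicide itself, and it separately predicts the outcome — a classic confounder. We must compare within field drainage levels.
Within each level — well-drained: 96.0% vs 72.8%; imperfectly drained: 65.6% vs 46.2%; waterlogged: 22.2% vs 12.0% — Fungicide D is higher every time.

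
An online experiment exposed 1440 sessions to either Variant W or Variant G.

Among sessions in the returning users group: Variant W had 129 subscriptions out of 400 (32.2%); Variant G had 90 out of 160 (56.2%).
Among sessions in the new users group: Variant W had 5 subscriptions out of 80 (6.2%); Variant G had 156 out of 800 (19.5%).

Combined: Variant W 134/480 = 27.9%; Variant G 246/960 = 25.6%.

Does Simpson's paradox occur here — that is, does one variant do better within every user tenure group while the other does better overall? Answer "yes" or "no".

Within each user tenure level (returning users 32.2% vs 56.2%; new users 6.2% vs 19.5%), Variant G has the higher rate every time. Pooled: 27.9% vs 25.6% — Variant W has the higher rate overall. The two comparisons disagree.

yes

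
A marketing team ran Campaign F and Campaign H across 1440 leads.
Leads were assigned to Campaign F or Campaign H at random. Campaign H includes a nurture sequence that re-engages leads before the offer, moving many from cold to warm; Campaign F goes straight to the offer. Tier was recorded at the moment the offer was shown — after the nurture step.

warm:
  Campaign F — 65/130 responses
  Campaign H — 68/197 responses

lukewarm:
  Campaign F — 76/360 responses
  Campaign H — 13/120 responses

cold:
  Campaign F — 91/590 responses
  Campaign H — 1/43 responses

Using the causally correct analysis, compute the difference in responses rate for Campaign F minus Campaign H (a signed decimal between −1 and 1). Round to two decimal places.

-0.01

Campaign F is higher inside every engagement tier stratum but Campaign H is higher in aggregate. Whether to stratify depends on how engagement tier relates to the campaign.
Stratifying would compare campaigns among leads the campaigns themselves sorted into engagement tier groups — a form of selection on an intermediate. The unconditioned pooled rates give the total causal effect.
The causal difference is the pooled difference: 0.215 − 0.228 = -0.013.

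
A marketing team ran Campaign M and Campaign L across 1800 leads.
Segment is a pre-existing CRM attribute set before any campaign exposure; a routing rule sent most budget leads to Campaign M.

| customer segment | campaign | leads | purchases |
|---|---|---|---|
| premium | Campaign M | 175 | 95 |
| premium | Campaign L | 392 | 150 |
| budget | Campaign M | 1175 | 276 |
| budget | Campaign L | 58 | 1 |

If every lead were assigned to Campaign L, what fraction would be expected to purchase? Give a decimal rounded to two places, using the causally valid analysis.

0.13

Campaign M is higher inside every customer segment stratum but Campaign L is higher in aggregate. Whether to stratify depends on how customer segment relates to the campaign.
The imbalance in customer segment arose from how leads were allocated, not from anything the campaign did; and customer segment independently affects the outcome. The pooled gap is confounded — condition on customer segment.
Standardising Campaign L to the population customer segment mix: 0.315·150/392 + 0.685·1/58 = 0.132.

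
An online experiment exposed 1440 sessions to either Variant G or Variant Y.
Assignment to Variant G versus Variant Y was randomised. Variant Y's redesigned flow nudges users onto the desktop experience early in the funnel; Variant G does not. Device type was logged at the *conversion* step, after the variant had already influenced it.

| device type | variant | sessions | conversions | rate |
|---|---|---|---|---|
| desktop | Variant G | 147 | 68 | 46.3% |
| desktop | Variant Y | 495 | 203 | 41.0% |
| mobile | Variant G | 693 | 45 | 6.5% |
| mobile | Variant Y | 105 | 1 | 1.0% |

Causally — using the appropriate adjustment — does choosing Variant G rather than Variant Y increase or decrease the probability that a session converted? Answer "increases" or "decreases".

decreases

Within every device type level Variant G has the higher rate, yet pooled Variant Y does — Simpson's reversal.
Stratifying would compare variants among sessions the variants themselves sorted into device type groups — a form of selection on an intermediate. The unconditioned pooled rates give the total causal effect.
Pooled: Variant G 13.5% vs Variant Y 34.0%; Variant Y is higher overall.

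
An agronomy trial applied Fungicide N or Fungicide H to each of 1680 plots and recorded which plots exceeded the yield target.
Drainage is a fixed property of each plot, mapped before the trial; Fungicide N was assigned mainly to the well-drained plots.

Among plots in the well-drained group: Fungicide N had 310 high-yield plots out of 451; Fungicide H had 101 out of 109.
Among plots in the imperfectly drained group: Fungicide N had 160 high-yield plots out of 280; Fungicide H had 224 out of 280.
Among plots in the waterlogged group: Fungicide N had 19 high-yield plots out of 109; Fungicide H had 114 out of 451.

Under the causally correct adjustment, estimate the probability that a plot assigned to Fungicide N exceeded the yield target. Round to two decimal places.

0.48

Field drainage differs across fungicides for reasons unrelated to any effect of the fungicide itself, and it separately predicts the outcome — a classic confounder. We must compare within field drainage levels.
Standardising Fungicide N to the population field drainage mix: 0.333·310/451 + 0.333·160/280 + 0.333·19/109 = 0.478.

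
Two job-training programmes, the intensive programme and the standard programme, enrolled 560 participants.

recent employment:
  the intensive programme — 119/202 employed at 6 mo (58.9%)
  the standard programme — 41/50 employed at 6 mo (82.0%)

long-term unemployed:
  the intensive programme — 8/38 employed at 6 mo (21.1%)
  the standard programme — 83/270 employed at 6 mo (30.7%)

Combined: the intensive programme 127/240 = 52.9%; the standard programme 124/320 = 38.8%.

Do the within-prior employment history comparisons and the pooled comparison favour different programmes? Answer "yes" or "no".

Within each prior employment history level (recent employment 58.9% vs 82.0%; long-term unemployed 21.1% vs 30.7%), the standard programme has the higher rate every time. Pooled: 52.9% vs 38.8% — the intensive programme has the higher rate overall. The two comparisons disagree.

yes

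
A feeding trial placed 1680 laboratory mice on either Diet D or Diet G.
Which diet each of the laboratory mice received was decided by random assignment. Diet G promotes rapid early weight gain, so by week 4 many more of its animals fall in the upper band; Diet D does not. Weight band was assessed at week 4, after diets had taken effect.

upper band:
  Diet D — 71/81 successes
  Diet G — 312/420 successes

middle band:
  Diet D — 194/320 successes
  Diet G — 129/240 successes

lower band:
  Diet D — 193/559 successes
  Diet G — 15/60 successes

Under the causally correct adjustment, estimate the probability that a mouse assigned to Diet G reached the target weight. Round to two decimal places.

0.63

The stratified and pooled comparisons disagree (Diet D wins within each week-4 weight band; Diet G wins overall), so the answer turns on the causal role of week-4 weight band.
Week-4 weight band is downstream of the diet. One should not condition on a consequence of treatment, so the overall rates are the right comparison.
So P(outcome | do(Diet G)) is just the pooled rate for Diet G: 456/720 = 0.633.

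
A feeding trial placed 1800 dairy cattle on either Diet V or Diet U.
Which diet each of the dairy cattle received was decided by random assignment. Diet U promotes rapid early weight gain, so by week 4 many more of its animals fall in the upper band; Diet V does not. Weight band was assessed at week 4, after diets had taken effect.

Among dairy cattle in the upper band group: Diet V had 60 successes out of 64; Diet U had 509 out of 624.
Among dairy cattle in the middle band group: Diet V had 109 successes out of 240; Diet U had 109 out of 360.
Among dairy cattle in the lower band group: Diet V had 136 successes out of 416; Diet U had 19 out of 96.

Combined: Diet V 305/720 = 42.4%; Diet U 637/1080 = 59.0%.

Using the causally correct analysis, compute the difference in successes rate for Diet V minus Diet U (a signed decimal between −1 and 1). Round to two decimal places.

Diet V is higher inside every week-4 weight band stratum but Diet U is higher in aggregate. Whether to stratify depends on how week-4 weight band relates to the diet.
Week-4 weight band is downstream of the diet. One should not condition on a consequence of treatment, so the overall rates are the right comparison.
The causal difference is the pooled difference: 0.424 − 0.590 = -0.166.

-0.17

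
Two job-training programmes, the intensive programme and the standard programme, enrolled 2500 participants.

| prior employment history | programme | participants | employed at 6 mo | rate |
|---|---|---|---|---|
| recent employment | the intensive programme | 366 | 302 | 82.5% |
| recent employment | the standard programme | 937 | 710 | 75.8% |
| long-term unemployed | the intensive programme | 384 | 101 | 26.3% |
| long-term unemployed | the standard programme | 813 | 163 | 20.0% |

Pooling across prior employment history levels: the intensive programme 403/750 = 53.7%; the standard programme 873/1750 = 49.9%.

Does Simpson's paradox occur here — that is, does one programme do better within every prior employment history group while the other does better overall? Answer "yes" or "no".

no

Within each prior employment history level (recent employment 82.5% vs 75.8%; long-term unemployed 26.3% vs 20.0%), the intensive programme has the higher rate every time. Pooled: 53.7% vs 49.9% — the intensive programme has the higher rate overall. They agree.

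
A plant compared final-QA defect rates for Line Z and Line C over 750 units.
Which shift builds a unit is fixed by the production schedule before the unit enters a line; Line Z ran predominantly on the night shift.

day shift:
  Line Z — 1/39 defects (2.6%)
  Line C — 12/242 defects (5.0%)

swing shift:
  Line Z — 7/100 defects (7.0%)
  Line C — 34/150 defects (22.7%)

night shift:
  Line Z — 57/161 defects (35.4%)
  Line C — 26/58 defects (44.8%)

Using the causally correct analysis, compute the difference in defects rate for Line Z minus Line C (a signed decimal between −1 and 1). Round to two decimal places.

-0.09

The stratified and pooled comparisons disagree (Line Z wins within each shift; Line C wins overall), so the answer turns on the causal role of shift.
The imbalance in shift arose from how units were allocated, not from anything the line did; and shift independently affects the outcome. The pooled gap is confounded — condition on shift.
Adjusting over the population distribution of shift: 0.375·(0.026−0.050) + 0.333·(0.070−0.227) + 0.292·(0.354−0.448) = -0.089.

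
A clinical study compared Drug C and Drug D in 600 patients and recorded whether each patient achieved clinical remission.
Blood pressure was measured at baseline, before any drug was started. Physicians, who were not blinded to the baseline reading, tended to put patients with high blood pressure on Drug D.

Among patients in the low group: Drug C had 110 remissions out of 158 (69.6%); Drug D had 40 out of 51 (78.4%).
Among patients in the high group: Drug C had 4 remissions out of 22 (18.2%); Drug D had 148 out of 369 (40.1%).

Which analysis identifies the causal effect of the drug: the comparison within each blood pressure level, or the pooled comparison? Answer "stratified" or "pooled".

stratified

The stratified and pooled comparisons disagree (Drug D wins within each blood pressure; Drug C wins overall), so the answer turns on the causal role of blood pressure.
Since blood pressure is a pre-existing factor (not a product of the drug) and it affects the outcome on its own, it is a confounder. The stratified rates, not the pooled rate, identify the causal effect.
Within each level — low: 69.6% vs 78.4%; high: 18.2% vs 40.1% — Drug D is higher every time.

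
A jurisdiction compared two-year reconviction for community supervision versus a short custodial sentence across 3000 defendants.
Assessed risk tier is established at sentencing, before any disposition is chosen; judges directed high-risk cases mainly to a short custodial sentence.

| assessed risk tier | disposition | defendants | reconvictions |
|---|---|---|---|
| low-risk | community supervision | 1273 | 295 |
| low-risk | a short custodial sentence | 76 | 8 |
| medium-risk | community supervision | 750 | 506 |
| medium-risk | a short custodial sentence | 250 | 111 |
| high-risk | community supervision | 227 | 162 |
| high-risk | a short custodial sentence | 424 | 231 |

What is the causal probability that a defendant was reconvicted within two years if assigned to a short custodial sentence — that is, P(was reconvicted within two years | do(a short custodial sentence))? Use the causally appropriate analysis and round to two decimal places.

0.31

The assessed risk tier-specific comparison favours a short custodial sentence throughout, but the pooled figures favour community supervision. The question is whether to condition on assessed risk tier.
Assessed risk tier differs across dispositions for reasons unrelated to any effect of the disposition itself, and it separately predicts the outcome — a classic confounder. We must compare within assessed risk tier levels.
Standardising a short custodial sentence to the population assessed risk tier mix: 0.450·8/76 + 0.333·111/250 + 0.217·231/424 = 0.314.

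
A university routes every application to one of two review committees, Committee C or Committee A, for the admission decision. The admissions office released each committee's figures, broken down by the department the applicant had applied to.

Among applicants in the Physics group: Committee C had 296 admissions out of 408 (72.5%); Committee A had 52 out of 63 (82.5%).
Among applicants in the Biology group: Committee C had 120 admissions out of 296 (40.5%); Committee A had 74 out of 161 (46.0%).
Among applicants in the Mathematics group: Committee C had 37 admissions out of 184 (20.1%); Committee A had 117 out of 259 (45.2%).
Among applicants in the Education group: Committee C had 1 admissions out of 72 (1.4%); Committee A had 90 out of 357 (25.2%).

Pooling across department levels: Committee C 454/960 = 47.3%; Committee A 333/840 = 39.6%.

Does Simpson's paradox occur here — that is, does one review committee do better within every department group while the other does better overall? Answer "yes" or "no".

Within each department level (Physics 72.5% vs 82.5%; Biology 40.5% vs 46.0%; Mathematics 20.1% vs 45.2%; Education 1.4% vs 25.2%), Committee A has the higher rate every time. Pooled: 47.3% vs 39.6% — Committee C has the higher rate overall. The two comparisons disagree.

yes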